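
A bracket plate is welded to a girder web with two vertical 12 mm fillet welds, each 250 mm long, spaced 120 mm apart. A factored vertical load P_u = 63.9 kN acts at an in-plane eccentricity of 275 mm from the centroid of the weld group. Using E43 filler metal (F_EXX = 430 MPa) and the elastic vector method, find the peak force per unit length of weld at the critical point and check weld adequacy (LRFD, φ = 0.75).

f_max ≈ 619 N/mm; adequate

Total weld length L_w = 500 mm. Treat welds as unit-width lines.
Polar moment about centroid: J = 2[d³/12 + d(b/2)²] = 2[250³/12 + 250×60²] = 4404000 mm³.
Direct shear f_v = P/L_w = 63.9×10³ / 500 = 127.8 N/mm (vertical).
Torsion M = P·e = 63.9×10³ × 275 = 17572000 N·mm.
Critical point at (x, y) = (60, 125) from centroid. f_tx = M·y/J = 498.7 N/mm; f_ty = M·x/J = 239.4 N/mm.
Resultant f_max = √[f_tx² + (f_v + f_ty)²] = √[498.7² + (127.8 + 239.4)²] = 619.3 N/mm.
Capacity per unit length: φr_n = 0.75 × 0.6 × 430 × (0.707 × 12) = 1642 N/mm.
619.3 ≤ 1642 → adequate.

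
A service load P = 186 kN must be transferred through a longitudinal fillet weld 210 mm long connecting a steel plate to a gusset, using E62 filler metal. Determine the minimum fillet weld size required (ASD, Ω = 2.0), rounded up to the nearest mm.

w = 7 mm

E62XX → F_EXX = 620 MPa.
Total weld length L = 210 mm.
Required throat t_e = P × Ω / (0.6 F_EXX × L) = 186 × 2.0 / (0.6 × 620 × 210 × 10⁻³) = 4.762 mm.
Required leg w = t_e / 0.707 = 6.735 mm → use 7 mm.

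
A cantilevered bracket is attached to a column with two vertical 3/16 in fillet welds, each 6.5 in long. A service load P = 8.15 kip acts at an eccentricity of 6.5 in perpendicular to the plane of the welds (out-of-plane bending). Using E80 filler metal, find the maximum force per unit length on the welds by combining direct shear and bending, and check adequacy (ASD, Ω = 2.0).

E80XX → F_EXX = 80 ksi.
L_w = 2 × 6.5 = 13 in; section modulus (unit throat) S = 2 × L²/6 = 14.08 in².
Direct shear f_v = P/L_w = 8.15/13 = 0.6269 kip/in.
Moment M = P × e = 8.15 × 6.5 = 52.975 kip·in; bending f_b = M/S = 3.762 kip/in.
f_max = √(f_v² + f_b²) = √(0.6269² + 3.762²) = 3.813 kip/in.
r_n/Ω = (1/2.0) × 0.6 × 80 × (0.707 × 0.1875) = 3.181 kip/in → NOT adequate.

f_max ≈ 3.81 kip/in; NOT adequate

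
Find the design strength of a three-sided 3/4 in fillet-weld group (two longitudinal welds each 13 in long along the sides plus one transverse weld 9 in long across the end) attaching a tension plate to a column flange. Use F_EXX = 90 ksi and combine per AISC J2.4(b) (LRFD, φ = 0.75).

φR_n ≈ 765 kips

t_e = 0.707 × 0.75 = 0.5302 in.
R_nwl = 0.6 × 90 × 0.5302 × 26 = 744.5 kips (longitudinal, 2 welds).
R_nwt = 0.6 × 90 × 0.5302 × 9 = 257.7 kips (transverse, base value).
(i) R_nwl + R_nwt = 1002 kips; (ii) 0.85 R_nwl + 1.5 R_nwt = 1019 kips.
R_n = max = 1019 kips [governs: (ii)]; φR_n = 764.5 kips.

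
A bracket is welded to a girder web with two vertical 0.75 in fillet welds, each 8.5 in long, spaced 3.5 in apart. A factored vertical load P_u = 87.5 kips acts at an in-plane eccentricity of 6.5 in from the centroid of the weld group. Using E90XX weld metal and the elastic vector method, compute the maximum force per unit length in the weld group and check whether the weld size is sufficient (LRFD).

E90XX → F_EXX = 90 ksi.
Total weld length L_w = 17 in. Treat welds as unit-width lines.
Polar moment about centroid: J = 2[d³/12 + d(b/2)²] = 2[8.5³/12 + 8.5×1.75²] = 154.4 in³.
Direct shear f_v = P/L_w = 87.5 / 17 = 5.147 kip/in (vertical).
Torsion M = P·e = 87.5 × 6.5 = 568.75 kip·in.
Critical point at (x, y) = (1.75, 4.25) from centroid. f_tx = M·y/J = 15.65 kip/in; f_ty = M·x/J = 6.446 kip/in.
Resultant f_max = √[f_tx² + (f_v + f_ty)²] = √[15.65² + (5.147 + 6.446)²] = 19.48 kip/in.
Capacity per unit length: φr_n = 0.75 × 0.6 × 90 × (0.707 × 0.75) = 21.48 kip/in.
19.48 ≤ 21.48 → adequate.

f_max ≈ 19.5 kip/in; adequate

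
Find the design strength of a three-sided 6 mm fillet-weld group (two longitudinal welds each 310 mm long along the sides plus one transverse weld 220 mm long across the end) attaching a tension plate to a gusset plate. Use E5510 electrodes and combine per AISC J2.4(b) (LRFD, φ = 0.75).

φR_n ≈ 900 kN

E55XX → F_EXX = 550 MPa.
t_e = 0.707 × 6 = 4.242 mm.
R_nwl = 0.6 × 550 × 4.242 × 620 × 10⁻³ = 867.9 kN (longitudinal, 2 welds).
R_nwt = 0.6 × 550 × 4.242 × 220 × 10⁻³ = 308 kN (transverse, base value).
(i) R_nwl + R_nwt = 1176 kN; (ii) 0.85 R_nwl + 1.5 R_nwt = 1200 kN.
R_n = max = 1200 kN [governs: (ii)]; φR_n = 899.8 kN.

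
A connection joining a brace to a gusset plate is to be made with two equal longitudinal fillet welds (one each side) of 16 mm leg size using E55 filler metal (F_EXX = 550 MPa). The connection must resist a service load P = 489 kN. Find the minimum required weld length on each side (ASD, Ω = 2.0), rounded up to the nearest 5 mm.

Throat t_e = 0.707 × 16 = 11.31 mm.
r_n/Ω = (0.6 × 550 × 11.31) / 2.0 = 1866 N/mm = 1.866 kN/mm.
L_req = P / (r_n/Ω) = 489 / 1.866 = 262 mm total.
Per side: 262 / 2 = 131 mm.
Round up → use L = 135 mm on each side.

L = 135 mm on each side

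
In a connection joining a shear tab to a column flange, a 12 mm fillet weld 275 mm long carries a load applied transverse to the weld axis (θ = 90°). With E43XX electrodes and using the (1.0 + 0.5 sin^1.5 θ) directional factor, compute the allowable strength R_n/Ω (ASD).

R_n/Ω ≈ 451 kN

E43XX → F_EXX = 430 MPa.
t_e = 0.707 × 12 = 8.484 mm; A_we = 8.484 × 275 = 2333 mm².
Directional factor: 1.0 + 0.5 sin^1.5(90°) = 1.5.
F_nw = 0.6 × 430 × 1.5 = 387 MPa.
R_n/Ω = (387 × 2333) / 2.0 × 10⁻³ = 451.5 kN.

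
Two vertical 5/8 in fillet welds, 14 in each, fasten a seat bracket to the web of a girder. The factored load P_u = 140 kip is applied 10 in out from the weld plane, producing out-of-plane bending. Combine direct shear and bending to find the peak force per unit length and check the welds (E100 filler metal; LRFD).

E100XX → F_EXX = 100 ksi.
L_w = 2 × 14 = 28 in; section modulus (unit throat) S = 2 × L²/6 = 65.33 in².
Direct shear f_v = P/L_w = 140/28 = 5 kip/in.
Moment M = P × e = 140 × 10 = 1400 kip·in; bending f_b = M/S = 21.43 kip/in.
f_max = √(f_v² + f_b²) = √(5² + 21.43²) = 22 kip/in.
φr_n = 0.75 × 0.6 × 100 × (0.707 × 0.625) = 19.88 kip/in → NOT adequate.

f_max ≈ 22 kip/in; NOT adequate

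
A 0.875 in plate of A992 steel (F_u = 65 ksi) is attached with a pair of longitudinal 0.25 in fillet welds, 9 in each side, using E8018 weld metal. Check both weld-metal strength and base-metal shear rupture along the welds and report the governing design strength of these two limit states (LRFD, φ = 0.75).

E80XX → F_EXX = 80 ksi.
t_e = 0.707 × 0.25 = 0.1767 in; L = 18 in.
Weld metal: φR_n = 0.75 × 0.6 × 80 × 0.1767 × 18 = 114.5 kips.
Base metal (shear rupture): φR_n = 0.75 × 0.6 × 65 × 0.875 × 18 = 460.7 kips.
Governing: weld metal.

φR_n ≈ 115 kips (weld metal governs)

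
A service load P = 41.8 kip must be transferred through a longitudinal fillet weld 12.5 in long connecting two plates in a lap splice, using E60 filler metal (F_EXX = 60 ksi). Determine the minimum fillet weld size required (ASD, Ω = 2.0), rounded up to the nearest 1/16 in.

Total weld length L = 12.5 in.
Required throat t_e = P × Ω / (0.6 F_EXX × L) = 41.8 × 2.0 / (0.6 × 60 × 12.5) = 0.1858 in.
Required leg w = t_e / 0.707 = 0.2628 in → use 5/16 in.

w = 5/16 in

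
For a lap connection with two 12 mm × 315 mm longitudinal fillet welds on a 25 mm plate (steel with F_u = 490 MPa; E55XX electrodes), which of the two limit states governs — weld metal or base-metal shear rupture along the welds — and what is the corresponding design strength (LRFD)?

E55XX → F_EXX = 550 MPa.
t_e = 0.707 × 12 = 8.484 mm; L = 630 mm.
Weld metal: φR_n = 0.75 × 0.6 × 550 × 8.484 × 630 × 10⁻³ = 1323 kN.
Base metal (shear rupture): φR_n = 0.75 × 0.6 × 490 × 25 × 630 × 10⁻³ = 3473 kN.
Governing: weld metal.

φR_n ≈ 1320 kN (weld metal governs)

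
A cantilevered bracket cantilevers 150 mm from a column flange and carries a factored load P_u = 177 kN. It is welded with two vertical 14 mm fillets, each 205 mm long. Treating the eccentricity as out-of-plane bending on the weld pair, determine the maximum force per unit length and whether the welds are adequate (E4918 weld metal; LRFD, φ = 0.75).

E49XX → F_EXX = 490 MPa.
L_w = 2 × 205 = 410 mm; section modulus (unit throat) S = 2 × L²/6 = 14010 mm².
Direct shear f_v = P/L_w = 177×10³/410 = 431.7 N/mm.
Moment M = P × e = 177×10³ × 150 = 26550000 N·mm; bending f_b = M/S = 1895 N/mm.
f_max = √(f_v² + f_b²) = √(431.7² + 1895²) = 1944 N/mm.
φr_n = 0.75 × 0.6 × 490 × (0.707 × 14) = 2183 N/mm → adequate.

f_max ≈ 1940 N/mm; adequate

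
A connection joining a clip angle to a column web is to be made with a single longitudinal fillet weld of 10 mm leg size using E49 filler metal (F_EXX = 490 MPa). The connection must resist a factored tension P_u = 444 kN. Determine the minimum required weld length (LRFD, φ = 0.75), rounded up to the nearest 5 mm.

Throat t_e = 0.707 × 10 = 7.07 mm.
φr_n = 0.75 × 0.6 × 490 × 7.07 × 10⁻³ = 1.559 kN/mm.
L_req = P_u / φr_n = 444 / 1.559 = 284.8 mm total.
Round up → use L = 285 mm.

L = 285 mm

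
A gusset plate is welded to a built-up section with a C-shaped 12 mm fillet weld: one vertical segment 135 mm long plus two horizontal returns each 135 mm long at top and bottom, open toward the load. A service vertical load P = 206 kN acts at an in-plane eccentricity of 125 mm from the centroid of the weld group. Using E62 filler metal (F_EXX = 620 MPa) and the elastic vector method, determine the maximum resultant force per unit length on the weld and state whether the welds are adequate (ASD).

Total weld length L_w = 405 mm. Treat welds as unit-width lines.
Centroid: x̄ = 2×135×67.5 / 405 = 45 mm from the vertical weld.
Polar moment about centroid: J = I_x + I_y = [135³/12 + 2×135×67.5²] + [135×45² + 2(135³/12 + 135×22.5²)] = 2255000 mm³.
Direct shear f_v = P/L_w = 206×10³ / 405 = 508.6 N/mm (vertical).
Torsion M = P·e = 206×10³ × 125 = 25750000 N·mm.
Critical point at (x, y) = (90, 67.5) from centroid. f_tx = M·y/J = 770.7 N/mm; f_ty = M·x/J = 1028 N/mm.
Resultant f_max = √[f_tx² + (f_v + f_ty)²] = √[770.7² + (508.6 + 1028)²] = 1719 N/mm.
Capacity per unit length: r_n/Ω = (1/2.0) × 0.6 × 620 × (0.707 × 12) = 1578 N/mm.
1719 > 1578 → NOT adequate.

f_max ≈ 1720 N/mm; NOT adequate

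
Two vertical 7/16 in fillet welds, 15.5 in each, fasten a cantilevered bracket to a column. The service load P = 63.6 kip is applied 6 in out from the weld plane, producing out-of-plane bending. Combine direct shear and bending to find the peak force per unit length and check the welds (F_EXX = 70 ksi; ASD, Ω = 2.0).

L_w = 2 × 15.5 = 31 in; section modulus (unit throat) S = 2 × L²/6 = 80.08 in².
Direct shear f_v = P/L_w = 63.6/31 = 2.052 kip/in.
Moment M = P × e = 63.6 × 6 = 381.6 kip·in; bending f_b = M/S = 4.765 kip/in.
f_max = √(f_v² + f_b²) = √(2.052² + 4.765²) = 5.188 kip/in.
r_n/Ω = (1/2.0) × 0.6 × 70 × (0.707 × 0.4375) = 6.496 kip/in → adequate.

f_max ≈ 5.19 kip/in; adequate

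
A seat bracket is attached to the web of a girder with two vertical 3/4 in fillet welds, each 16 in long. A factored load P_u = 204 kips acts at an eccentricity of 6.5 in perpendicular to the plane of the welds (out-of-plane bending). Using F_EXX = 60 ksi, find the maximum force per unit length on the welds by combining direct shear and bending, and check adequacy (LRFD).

f_max ≈ 16.8 kip/in; NOT adequate

L_w = 2 × 16 = 32 in; section modulus (unit throat) S = 2 × L²/6 = 85.33 in².
Direct shear f_v = P/L_w = 204/32 = 6.375 kip/in.
Moment M = P × e = 204 × 6.5 = 1326 kip·in; bending f_b = M/S = 15.54 kip/in.
f_max = √(f_v² + f_b²) = √(6.375² + 15.54²) = 16.8 kip/in.
φr_n = 0.75 × 0.6 × 60 × (0.707 × 0.75) = 14.32 kip/in → NOT adequate.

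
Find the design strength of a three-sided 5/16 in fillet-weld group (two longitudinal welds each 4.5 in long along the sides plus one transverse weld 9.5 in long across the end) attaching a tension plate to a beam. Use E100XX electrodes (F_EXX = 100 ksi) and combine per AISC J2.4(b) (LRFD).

t_e = 0.707 × 0.3125 = 0.2209 in.
R_nwl = 0.6 × 100 × 0.2209 × 9 = 119.3 kips (longitudinal, 2 welds).
R_nwt = 0.6 × 100 × 0.2209 × 9.5 = 125.9 kips (transverse, base value).
(i) R_nwl + R_nwt = 245.2 kips; (ii) 0.85 R_nwl + 1.5 R_nwt = 290.3 kips.
R_n = max = 290.3 kips [governs: (ii)]; φR_n = 217.7 kips.

φR_n ≈ 218 kips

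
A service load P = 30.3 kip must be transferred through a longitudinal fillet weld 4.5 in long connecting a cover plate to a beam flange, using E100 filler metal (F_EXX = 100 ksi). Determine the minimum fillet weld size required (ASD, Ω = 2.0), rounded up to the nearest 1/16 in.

w = 3/8 in

Total weld length L = 4.5 in.
Required throat t_e = P × Ω / (0.6 F_EXX × L) = 30.3 × 2.0 / (0.6 × 100 × 4.5) = 0.2244 in.
Required leg w = t_e / 0.707 = 0.3175 in → use 3/8 in.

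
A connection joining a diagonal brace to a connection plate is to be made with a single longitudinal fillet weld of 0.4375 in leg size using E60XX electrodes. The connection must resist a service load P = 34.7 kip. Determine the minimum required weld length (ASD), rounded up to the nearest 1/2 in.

E60XX → F_EXX = 60 ksi.
Throat t_e = 0.707 × 0.4375 = 0.3093 in.
r_n/Ω = (0.6 × 60 × 0.3093) / 2.0 = 5.568 kip/in.
L_req = P / (r_n/Ω) = 34.7 / 5.568 = 6.232 in total.
Round up → use L = 6.5 in.

L = 6.5 in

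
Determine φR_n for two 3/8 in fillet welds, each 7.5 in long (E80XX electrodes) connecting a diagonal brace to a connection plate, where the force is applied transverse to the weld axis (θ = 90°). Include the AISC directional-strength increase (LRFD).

E80XX → F_EXX = 80 ksi.
t_e = 0.707 × 0.375 = 0.2651 in; A_we = 0.2651 × 15 = 3.977 in².
Directional factor: 1.0 + 0.5 sin^1.5(90°) = 1.5.
F_nw = 0.6 × 80 × 1.5 = 72 ksi.
φR_n = 0.75 × 72 × 3.977 = 214.8 kip.

φR_n ≈ 215 kip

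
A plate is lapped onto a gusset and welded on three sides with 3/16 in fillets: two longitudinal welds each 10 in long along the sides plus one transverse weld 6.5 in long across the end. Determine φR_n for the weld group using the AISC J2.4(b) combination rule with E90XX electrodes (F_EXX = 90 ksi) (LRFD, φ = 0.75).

t_e = 0.707 × 0.1875 = 0.1326 in.
R_nwl = 0.6 × 90 × 0.1326 × 20 = 143.2 kips (longitudinal, 2 welds).
R_nwt = 0.6 × 90 × 0.1326 × 6.5 = 46.53 kips (transverse, base value).
(i) R_nwl + R_nwt = 189.7 kips; (ii) 0.85 R_nwl + 1.5 R_nwt = 191.5 kips.
R_n = max = 191.5 kips [governs: (ii)]; φR_n = 143.6 kips.

φR_n ≈ 144 kips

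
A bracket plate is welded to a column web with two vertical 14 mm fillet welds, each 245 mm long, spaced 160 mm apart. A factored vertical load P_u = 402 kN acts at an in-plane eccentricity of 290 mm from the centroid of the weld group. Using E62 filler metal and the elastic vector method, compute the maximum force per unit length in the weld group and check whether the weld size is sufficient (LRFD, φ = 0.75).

E62XX → F_EXX = 620 MPa.
Total weld length L_w = 490 mm. Treat welds as unit-width lines.
Polar moment about centroid: J = 2[d³/12 + d(b/2)²] = 2[245³/12 + 245×80²] = 5587000 mm³.
Direct shear f_v = P/L_w = 402×10³ / 490 = 820.4 N/mm (vertical).
Torsion M = P·e = 402×10³ × 290 = 116580000 N·mm.
Critical point at (x, y) = (80, 122.5) from centroid. f_tx = M·y/J = 2556 N/mm; f_ty = M·x/J = 1669 N/mm.
Resultant f_max = √[f_tx² + (f_v + f_ty)²] = √[2556² + (820.4 + 1669)²] = 3568 N/mm.
Capacity per unit length: φr_n = 0.75 × 0.6 × 620 × (0.707 × 14) = 2762 N/mm.
3568 > 2762 → NOT adequate.

f_max ≈ 3570 N/mm; NOT adequate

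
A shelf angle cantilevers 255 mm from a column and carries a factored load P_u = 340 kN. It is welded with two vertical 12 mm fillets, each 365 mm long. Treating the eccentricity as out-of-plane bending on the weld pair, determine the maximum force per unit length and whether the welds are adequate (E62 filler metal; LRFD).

f_max ≈ 2010 N/mm; adequate

E62XX → F_EXX = 620 MPa.
L_w = 2 × 365 = 730 mm; section modulus (unit throat) S = 2 × L²/6 = 44410 mm².
Direct shear f_v = P/L_w = 340×10³/730 = 465.8 N/mm.
Moment M = P × e = 340×10³ × 255 = 86700000 N·mm; bending f_b = M/S = 1952 N/mm.
f_max = √(f_v² + f_b²) = √(465.8² + 1952²) = 2007 N/mm.
φr_n = 0.75 × 0.6 × 620 × (0.707 × 12) = 2367 N/mm → adequate.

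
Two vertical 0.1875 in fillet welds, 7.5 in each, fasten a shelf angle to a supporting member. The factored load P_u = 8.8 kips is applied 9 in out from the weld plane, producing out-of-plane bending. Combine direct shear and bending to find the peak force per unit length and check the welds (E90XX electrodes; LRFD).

E90XX → F_EXX = 90 ksi.
L_w = 2 × 7.5 = 15 in; section modulus (unit throat) S = 2 × L²/6 = 18.75 in².
Direct shear f_v = P/L_w = 8.8/15 = 0.5867 kip/in.
Moment M = P × e = 8.8 × 9 = 79.2 kip·in; bending f_b = M/S = 4.224 kip/in.
f_max = √(f_v² + f_b²) = √(0.5867² + 4.224²) = 4.265 kip/in.
φr_n = 0.75 × 0.6 × 90 × (0.707 × 0.1875) = 5.369 kip/in → adequate.

f_max ≈ 4.26 kip/in; adequate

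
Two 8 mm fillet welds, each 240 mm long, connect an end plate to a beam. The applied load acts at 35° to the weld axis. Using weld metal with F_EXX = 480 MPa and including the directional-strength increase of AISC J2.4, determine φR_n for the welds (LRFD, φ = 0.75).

φR_n ≈ 714 kN

t_e = 0.707 × 8 = 5.656 mm; A_we = 5.656 × 480 = 2715 mm².
Directional factor: 1.0 + 0.5 sin^1.5(35°) = 1.217.
F_nw = 0.6 × 480 × 1.217 = 350.6 MPa.
φR_n = 0.75 × 350.6 × 2715 × 10⁻³ = 713.8 kN.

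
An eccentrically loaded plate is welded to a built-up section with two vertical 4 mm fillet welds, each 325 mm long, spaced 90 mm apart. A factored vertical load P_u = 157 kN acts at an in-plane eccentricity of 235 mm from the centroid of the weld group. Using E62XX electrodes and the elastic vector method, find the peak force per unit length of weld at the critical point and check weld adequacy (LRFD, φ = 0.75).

E62XX → F_EXX = 620 MPa.
Total weld length L_w = 650 mm. Treat welds as unit-width lines.
Polar moment about centroid: J = 2[d³/12 + d(b/2)²] = 2[325³/12 + 325×45²] = 7038000 mm³.
Direct shear f_v = P/L_w = 157×10³ / 650 = 241.5 N/mm (vertical).
Torsion M = P·e = 157×10³ × 235 = 36895000 N·mm.
Critical point at (x, y) = (45, 162.5) from centroid. f_tx = M·y/J = 851.9 N/mm; f_ty = M·x/J = 235.9 N/mm.
Resultant f_max = √[f_tx² + (f_v + f_ty)²] = √[851.9² + (241.5 + 235.9)²] = 976.6 N/mm.
Capacity per unit length: φr_n = 0.75 × 0.6 × 620 × (0.707 × 4) = 789 N/mm.
976.6 > 789 → NOT adequate.

f_max ≈ 977 N/mm; NOT adequate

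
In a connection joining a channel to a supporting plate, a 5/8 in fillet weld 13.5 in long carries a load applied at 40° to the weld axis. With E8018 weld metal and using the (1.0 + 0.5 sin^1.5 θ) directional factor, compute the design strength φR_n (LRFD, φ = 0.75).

φR_n ≈ 270 kip

E80XX → F_EXX = 80 ksi.
t_e = 0.707 × 0.625 = 0.4419 in; A_we = 0.4419 × 13.5 = 5.965 in².
Directional factor: 1.0 + 0.5 sin^1.5(40°) = 1.258.
F_nw = 0.6 × 80 × 1.258 = 60.37 ksi.
φR_n = 0.75 × 60.37 × 5.965 = 270.1 kip.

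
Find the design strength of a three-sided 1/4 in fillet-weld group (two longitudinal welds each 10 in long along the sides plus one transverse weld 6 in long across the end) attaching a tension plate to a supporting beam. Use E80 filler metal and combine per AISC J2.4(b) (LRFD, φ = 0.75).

φR_n ≈ 165 kip

E80XX → F_EXX = 80 ksi.
t_e = 0.707 × 0.25 = 0.1767 in.
R_nwl = 0.6 × 80 × 0.1767 × 20 = 169.7 kip (longitudinal, 2 welds).
R_nwt = 0.6 × 80 × 0.1767 × 6 = 50.9 kip (transverse, base value).
(i) R_nwl + R_nwt = 220.6 kip; (ii) 0.85 R_nwl + 1.5 R_nwt = 220.6 kip.
R_n = max = 220.6 kip [governs: (ii)]; φR_n = 165.4 kip.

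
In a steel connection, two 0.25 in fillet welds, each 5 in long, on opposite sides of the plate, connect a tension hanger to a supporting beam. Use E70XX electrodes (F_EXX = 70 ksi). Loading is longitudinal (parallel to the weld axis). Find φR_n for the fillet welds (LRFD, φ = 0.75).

Effective throat t_e = 0.707 × 0.25 = 0.1767 in.
Total length L = 10 in; A_we = 0.1767 × 10 = 1.767 in².
F_nw = 0.6 F_EXX = 0.6 × 70 = 42 ksi.
φR_n = 0.75 × 42 × 1.767 = 55.68 kips.

φR_n ≈ 55.7 kips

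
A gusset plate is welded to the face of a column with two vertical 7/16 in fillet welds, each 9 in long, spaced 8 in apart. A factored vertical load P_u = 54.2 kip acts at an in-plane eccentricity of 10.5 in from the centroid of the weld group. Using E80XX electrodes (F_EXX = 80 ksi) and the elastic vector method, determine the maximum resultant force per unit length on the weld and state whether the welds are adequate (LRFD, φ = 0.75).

Total weld length L_w = 18 in. Treat welds as unit-width lines.
Polar moment about centroid: J = 2[d³/12 + d(b/2)²] = 2[9³/12 + 9×4²] = 409.5 in³.
Direct shear f_v = P/L_w = 54.2 / 18 = 3.011 kip/in (vertical).
Torsion M = P·e = 54.2 × 10.5 = 569.1 kip·in.
Critical point at (x, y) = (4, 4.5) from centroid. f_tx = M·y/J = 6.254 kip/in; f_ty = M·x/J = 5.559 kip/in.
Resultant f_max = √[f_tx² + (f_v + f_ty)²] = √[6.254² + (3.011 + 5.559)²] = 10.61 kip/in.
Capacity per unit length: φr_n = 0.75 × 0.6 × 80 × (0.707 × 0.4375) = 11.14 kip/in.
10.61 ≤ 11.14 → adequate.

f_max ≈ 10.6 kip/in; adequate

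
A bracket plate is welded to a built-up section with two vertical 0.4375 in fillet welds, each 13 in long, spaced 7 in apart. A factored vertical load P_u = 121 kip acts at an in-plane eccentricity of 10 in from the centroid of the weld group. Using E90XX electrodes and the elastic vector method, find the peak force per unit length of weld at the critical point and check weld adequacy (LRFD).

f_max ≈ 15.8 kip/in; NOT adequate

E90XX → F_EXX = 90 ksi.
Total weld length L_w = 26 in. Treat welds as unit-width lines.
Polar moment about centroid: J = 2[d³/12 + d(b/2)²] = 2[13³/12 + 13×3.5²] = 684.7 in³.
Direct shear f_v = P/L_w = 121 / 26 = 4.654 kip/in (vertical).
Torsion M = P·e = 121 × 10 = 1210 kip·in.
Critical point at (x, y) = (3.5, 6.5) from centroid. f_tx = M·y/J = 11.49 kip/in; f_ty = M·x/J = 6.185 kip/in.
Resultant f_max = √[f_tx² + (f_v + f_ty)²] = √[11.49² + (4.654 + 6.185)²] = 15.79 kip/in.
Capacity per unit length: φr_n = 0.75 × 0.6 × 90 × (0.707 × 0.4375) = 12.53 kip/in.
15.79 > 12.53 → NOT adequate.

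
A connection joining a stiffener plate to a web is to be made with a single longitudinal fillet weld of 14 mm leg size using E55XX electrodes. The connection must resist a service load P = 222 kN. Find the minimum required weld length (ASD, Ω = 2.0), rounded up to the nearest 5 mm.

E55XX → F_EXX = 550 MPa.
Throat t_e = 0.707 × 14 = 9.898 mm.
r_n/Ω = (0.6 × 550 × 9.898) / 2.0 = 1633 N/mm = 1.633 kN/mm.
L_req = P / (r_n/Ω) = 222 / 1.633 = 135.9 mm total.
Round up → use L = 140 mm.

L = 140 mm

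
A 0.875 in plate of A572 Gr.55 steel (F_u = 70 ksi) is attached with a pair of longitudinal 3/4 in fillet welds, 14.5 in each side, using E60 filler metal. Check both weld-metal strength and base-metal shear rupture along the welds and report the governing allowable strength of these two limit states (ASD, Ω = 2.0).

E60XX → F_EXX = 60 ksi.
t_e = 0.707 × 0.75 = 0.5302 in; L = 29 in.
Weld metal: R_n/Ω = (1/2.0) × 0.6 × 60 × 0.5302 × 29 = 276.8 kips.
Base metal (shear rupture): R_n/Ω = (1/2.0) × 0.6 × 70 × 0.875 × 29 = 532.9 kips.
Governing: weld metal.

R_n/Ω ≈ 277 kips (weld metal governs)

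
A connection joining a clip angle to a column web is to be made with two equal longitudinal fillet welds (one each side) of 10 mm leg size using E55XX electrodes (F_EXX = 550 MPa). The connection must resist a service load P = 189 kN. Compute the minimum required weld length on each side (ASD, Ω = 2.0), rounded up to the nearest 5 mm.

Throat t_e = 0.707 × 10 = 7.07 mm.
r_n/Ω = (0.6 × 550 × 7.07) / 2.0 = 1167 N/mm = 1.167 kN/mm.
L_req = P / (r_n/Ω) = 189 / 1.167 = 162 mm total.
Per side: 162 / 2 = 81.01 mm.
Round up → use L = 85 mm on each side.

L = 85 mm on each side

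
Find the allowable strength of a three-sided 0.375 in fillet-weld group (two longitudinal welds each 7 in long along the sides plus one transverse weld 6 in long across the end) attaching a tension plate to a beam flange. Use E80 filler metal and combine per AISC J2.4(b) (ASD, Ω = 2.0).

R_n/Ω ≈ 133 kip

E80XX → F_EXX = 80 ksi.
t_e = 0.707 × 0.375 = 0.2651 in.
R_nwl = 0.6 × 80 × 0.2651 × 14 = 178.2 kip (longitudinal, 2 welds).
R_nwt = 0.6 × 80 × 0.2651 × 6 = 76.36 kip (transverse, base value).
(i) R_nwl + R_nwt = 254.5 kip; (ii) 0.85 R_nwl + 1.5 R_nwt = 266 kip.
R_n = max = 266 kip [governs: (ii)]; R_n/Ω = 133 kip.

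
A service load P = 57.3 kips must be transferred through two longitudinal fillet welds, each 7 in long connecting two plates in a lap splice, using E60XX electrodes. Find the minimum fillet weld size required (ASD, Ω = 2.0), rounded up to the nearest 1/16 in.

E60XX → F_EXX = 60 ksi.
Total weld length L = 14 in.
Required throat t_e = P × Ω / (0.6 F_EXX × L) = 57.3 × 2.0 / (0.6 × 60 × 14) = 0.2274 in.
Required leg w = t_e / 0.707 = 0.3216 in → use 3/8 in.

w = 3/8 in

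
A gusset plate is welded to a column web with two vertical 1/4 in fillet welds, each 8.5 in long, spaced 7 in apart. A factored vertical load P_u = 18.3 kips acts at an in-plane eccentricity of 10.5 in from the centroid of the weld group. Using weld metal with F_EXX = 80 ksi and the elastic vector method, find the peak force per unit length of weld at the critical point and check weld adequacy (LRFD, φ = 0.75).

f_max ≈ 4.17 kip/in; adequate

Total weld length L_w = 17 in. Treat welds as unit-width lines.
Polar moment about centroid: J = 2[d³/12 + d(b/2)²] = 2[8.5³/12 + 8.5×3.5²] = 310.6 in³.
Direct shear f_v = P/L_w = 18.3 / 17 = 1.076 kip/in (vertical).
Torsion M = P·e = 18.3 × 10.5 = 192.15 kip·in.
Critical point at (x, y) = (3.5, 4.25) from centroid. f_tx = M·y/J = 2.629 kip/in; f_ty = M·x/J = 2.165 kip/in.
Resultant f_max = √[f_tx² + (f_v + f_ty)²] = √[2.629² + (1.076 + 2.165)²] = 4.174 kip/in.
Capacity per unit length: φr_n = 0.75 × 0.6 × 80 × (0.707 × 0.25) = 6.363 kip/in.
4.174 ≤ 6.363 → adequate.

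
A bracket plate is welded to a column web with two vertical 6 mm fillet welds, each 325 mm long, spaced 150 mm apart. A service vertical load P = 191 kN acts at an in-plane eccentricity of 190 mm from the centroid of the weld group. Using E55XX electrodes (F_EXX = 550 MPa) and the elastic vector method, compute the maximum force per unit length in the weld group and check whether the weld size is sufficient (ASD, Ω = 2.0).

f_max ≈ 858 N/mm; NOT adequate

Total weld length L_w = 650 mm. Treat welds as unit-width lines.
Polar moment about centroid: J = 2[d³/12 + d(b/2)²] = 2[325³/12 + 325×75²] = 9378000 mm³.
Direct shear f_v = P/L_w = 191×10³ / 650 = 293.8 N/mm (vertical).
Torsion M = P·e = 191×10³ × 190 = 36290000 N·mm.
Critical point at (x, y) = (75, 162.5) from centroid. f_tx = M·y/J = 628.9 N/mm; f_ty = M·x/J = 290.2 N/mm.
Resultant f_max = √[f_tx² + (f_v + f_ty)²] = √[628.9² + (293.8 + 290.2)²] = 858.3 N/mm.
Capacity per unit length: r_n/Ω = (1/2.0) × 0.6 × 550 × (0.707 × 6) = 699.9 N/mm.
858.3 > 699.9 → NOT adequate.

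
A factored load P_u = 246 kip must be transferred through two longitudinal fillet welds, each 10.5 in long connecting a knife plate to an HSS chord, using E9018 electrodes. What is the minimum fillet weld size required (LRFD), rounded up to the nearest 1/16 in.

E90XX → F_EXX = 90 ksi.
Total weld length L = 21 in.
Required throat t_e = P_u / (φ × 0.6 F_EXX × L) = 246 / (0.75 × 0.6 × 90 × 21) = 0.2892 in.
Required leg w = t_e / 0.707 = 0.4091 in → use 7/16 in.

w = 7/16 in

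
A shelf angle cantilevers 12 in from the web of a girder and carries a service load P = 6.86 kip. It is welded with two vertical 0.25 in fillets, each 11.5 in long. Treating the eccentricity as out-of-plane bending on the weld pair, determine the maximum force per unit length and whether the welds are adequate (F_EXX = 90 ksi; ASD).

f_max ≈ 1.89 kip/in; adequate

L_w = 2 × 11.5 = 23 in; section modulus (unit throat) S = 2 × L²/6 = 44.08 in².
Direct shear f_v = P/L_w = 6.86/23 = 0.2983 kip/in.
Moment M = P × e = 6.86 × 12 = 82.32 kip·in; bending f_b = M/S = 1.867 kip/in.
f_max = √(f_v² + f_b²) = √(0.2983² + 1.867²) = 1.891 kip/in.
r_n/Ω = (1/2.0) × 0.6 × 90 × (0.707 × 0.25) = 4.772 kip/in → adequate.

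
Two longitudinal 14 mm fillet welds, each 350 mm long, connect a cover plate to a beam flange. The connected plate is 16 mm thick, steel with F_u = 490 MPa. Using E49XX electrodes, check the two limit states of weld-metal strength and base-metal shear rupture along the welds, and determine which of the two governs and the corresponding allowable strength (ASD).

R_n/Ω ≈ 1020 kN (weld metal governs)

E49XX → F_EXX = 490 MPa.
t_e = 0.707 × 14 = 9.898 mm; L = 700 mm.
Weld metal: R_n/Ω = (1/2.0) × 0.6 × 490 × 9.898 × 700 × 10⁻³ = 1019 kN.
Base metal (shear rupture): R_n/Ω = (1/2.0) × 0.6 × 490 × 16 × 700 × 10⁻³ = 1646 kN.
Governing: weld metal.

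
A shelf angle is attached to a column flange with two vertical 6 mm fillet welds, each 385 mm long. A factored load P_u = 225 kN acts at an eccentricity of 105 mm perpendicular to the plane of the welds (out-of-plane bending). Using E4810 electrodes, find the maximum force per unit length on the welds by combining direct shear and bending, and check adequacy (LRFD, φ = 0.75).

E48XX → F_EXX = 480 MPa.
L_w = 2 × 385 = 770 mm; section modulus (unit throat) S = 2 × L²/6 = 49410 mm².
Direct shear f_v = P/L_w = 225×10³/770 = 292.2 N/mm.
Moment M = P × e = 225×10³ × 105 = 23625000 N·mm; bending f_b = M/S = 478.2 N/mm.
f_max = √(f_v² + f_b²) = √(292.2² + 478.2²) = 560.4 N/mm.
φr_n = 0.75 × 0.6 × 480 × (0.707 × 6) = 916.3 N/mm → adequate.

f_max ≈ 560 N/mm; adequate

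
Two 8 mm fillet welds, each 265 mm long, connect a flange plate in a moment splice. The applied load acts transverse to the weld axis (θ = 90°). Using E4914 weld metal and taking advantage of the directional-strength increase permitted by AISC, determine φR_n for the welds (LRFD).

φR_n ≈ 991 kN

E49XX → F_EXX = 490 MPa.
t_e = 0.707 × 8 = 5.656 mm; A_we = 5.656 × 530 = 2998 mm².
Directional factor: 1.0 + 0.5 sin^1.5(90°) = 1.5.
F_nw = 0.6 × 490 × 1.5 = 441 MPa.
φR_n = 0.75 × 441 × 2998 × 10⁻³ = 991.5 kN.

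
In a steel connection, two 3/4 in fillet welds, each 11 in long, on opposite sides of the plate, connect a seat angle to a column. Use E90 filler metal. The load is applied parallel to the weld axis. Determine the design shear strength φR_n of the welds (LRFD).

E90XX → F_EXX = 90 ksi.
Effective throat t_e = 0.707 × 0.75 = 0.5302 in.
Total length L = 22 in; A_we = 0.5302 × 22 = 11.67 in².
F_nw = 0.6 F_EXX = 0.6 × 90 = 54 ksi.
φR_n = 0.75 × 54 × 11.67 = 472.5 kip.

φR_n ≈ 472 kip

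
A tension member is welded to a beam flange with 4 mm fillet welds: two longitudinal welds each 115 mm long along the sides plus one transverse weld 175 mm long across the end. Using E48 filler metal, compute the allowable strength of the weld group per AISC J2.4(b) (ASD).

E48XX → F_EXX = 480 MPa.
t_e = 0.707 × 4 = 2.828 mm.
R_nwl = 0.6 × 480 × 2.828 × 230 × 10⁻³ = 187.3 kN (longitudinal, 2 welds).
R_nwt = 0.6 × 480 × 2.828 × 175 × 10⁻³ = 142.5 kN (transverse, base value).
(i) R_nwl + R_nwt = 329.9 kN; (ii) 0.85 R_nwl + 1.5 R_nwt = 373 kN.
R_n = max = 373 kN [governs: (ii)]; R_n/Ω = 186.5 kN.

R_n/Ω ≈ 187 kN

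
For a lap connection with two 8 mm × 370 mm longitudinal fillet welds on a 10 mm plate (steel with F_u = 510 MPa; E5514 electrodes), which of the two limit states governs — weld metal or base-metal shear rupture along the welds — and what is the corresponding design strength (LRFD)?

E55XX → F_EXX = 550 MPa.
t_e = 0.707 × 8 = 5.656 mm; L = 740 mm.
Weld metal: φR_n = 0.75 × 0.6 × 550 × 5.656 × 740 × 10⁻³ = 1036 kN.
Base metal (shear rupture): φR_n = 0.75 × 0.6 × 510 × 10 × 740 × 10⁻³ = 1698 kN.
Governing: weld metal.

φR_n ≈ 1040 kN (weld metal governs)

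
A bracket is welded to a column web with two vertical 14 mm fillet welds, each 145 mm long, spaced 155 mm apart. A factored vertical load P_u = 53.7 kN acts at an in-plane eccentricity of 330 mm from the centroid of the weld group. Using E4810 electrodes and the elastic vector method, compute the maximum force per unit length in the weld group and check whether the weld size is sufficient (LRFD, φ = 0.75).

f_max ≈ 979 N/mm; adequate

E48XX → F_EXX = 480 MPa.
Total weld length L_w = 290 mm. Treat welds as unit-width lines.
Polar moment about centroid: J = 2[d³/12 + d(b/2)²] = 2[145³/12 + 145×77.5²] = 2250000 mm³.
Direct shear f_v = P/L_w = 53.7×10³ / 290 = 185.2 N/mm (vertical).
Torsion M = P·e = 53.7×10³ × 330 = 17721000 N·mm.
Critical point at (x, y) = (77.5, 72.5) from centroid. f_tx = M·y/J = 571 N/mm; f_ty = M·x/J = 610.4 N/mm.
Resultant f_max = √[f_tx² + (f_v + f_ty)²] = √[571² + (185.2 + 610.4)²] = 979.3 N/mm.
Capacity per unit length: φr_n = 0.75 × 0.6 × 480 × (0.707 × 14) = 2138 N/mm.
979.3 ≤ 2138 → adequate.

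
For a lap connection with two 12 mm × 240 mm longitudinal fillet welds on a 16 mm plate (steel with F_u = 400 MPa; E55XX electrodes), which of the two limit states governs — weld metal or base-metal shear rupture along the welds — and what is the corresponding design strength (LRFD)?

φR_n ≈ 1010 kN (weld metal governs)

E55XX → F_EXX = 550 MPa.
t_e = 0.707 × 12 = 8.484 mm; L = 480 mm.
Weld metal: φR_n = 0.75 × 0.6 × 550 × 8.484 × 480 × 10⁻³ = 1008 kN.
Base metal (shear rupture): φR_n = 0.75 × 0.6 × 400 × 16 × 480 × 10⁻³ = 1382 kN.
Governing: weld metal.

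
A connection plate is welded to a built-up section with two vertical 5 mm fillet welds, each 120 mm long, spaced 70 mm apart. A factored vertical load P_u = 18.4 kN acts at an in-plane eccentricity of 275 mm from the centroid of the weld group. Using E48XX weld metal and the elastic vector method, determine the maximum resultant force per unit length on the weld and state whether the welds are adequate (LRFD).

f_max ≈ 646 N/mm; adequate

E48XX → F_EXX = 480 MPa.
Total weld length L_w = 240 mm. Treat welds as unit-width lines.
Polar moment about centroid: J = 2[d³/12 + d(b/2)²] = 2[120³/12 + 120×35²] = 582000 mm³.
Direct shear f_v = P/L_w = 18.4×10³ / 240 = 76.67 N/mm (vertical).
Torsion M = P·e = 18.4×10³ × 275 = 5060000 N·mm.
Critical point at (x, y) = (35, 60) from centroid. f_tx = M·y/J = 521.6 N/mm; f_ty = M·x/J = 304.3 N/mm.
Resultant f_max = √[f_tx² + (f_v + f_ty)²] = √[521.6² + (76.67 + 304.3)²] = 645.9 N/mm.
Capacity per unit length: φr_n = 0.75 × 0.6 × 480 × (0.707 × 5) = 763.6 N/mm.
645.9 ≤ 763.6 → adequate.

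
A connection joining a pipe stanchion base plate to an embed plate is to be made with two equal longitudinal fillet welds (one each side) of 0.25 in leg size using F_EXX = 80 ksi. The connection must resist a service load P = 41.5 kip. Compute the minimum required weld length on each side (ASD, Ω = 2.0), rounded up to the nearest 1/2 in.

L = 5 in on each side

Throat t_e = 0.707 × 0.25 = 0.1767 in.
r_n/Ω = (0.6 × 80 × 0.1767) / 2.0 = 4.242 kip/in.
L_req = P / (r_n/Ω) = 41.5 / 4.242 = 9.783 in total.
Per side: 9.783 / 2 = 4.892 in.
Round up → use L = 5 in on each side.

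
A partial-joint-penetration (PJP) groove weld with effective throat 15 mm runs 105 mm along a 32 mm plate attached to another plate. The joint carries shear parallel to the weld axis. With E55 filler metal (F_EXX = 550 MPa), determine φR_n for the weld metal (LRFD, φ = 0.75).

φR_n ≈ 390 kN

Effective throat (given) t_e = 15 mm.
A_we = 15 × 105 = 1575 mm².
F_nw = 0.6 F_EXX = 330 MPa.
φR_n = 0.75 × 330 × 1575 × 10⁻³ = 389.8 kN.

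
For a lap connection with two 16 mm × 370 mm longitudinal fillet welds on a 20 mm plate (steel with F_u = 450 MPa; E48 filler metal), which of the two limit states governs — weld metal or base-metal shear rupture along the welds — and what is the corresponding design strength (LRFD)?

φR_n ≈ 1810 kN (weld metal governs)

E48XX → F_EXX = 480 MPa.
t_e = 0.707 × 16 = 11.31 mm; L = 740 mm.
Weld metal: φR_n = 0.75 × 0.6 × 480 × 11.31 × 740 × 10⁻³ = 1808 kN.
Base metal (shear rupture): φR_n = 0.75 × 0.6 × 450 × 20 × 740 × 10⁻³ = 2997 kN.
Governing: weld metal.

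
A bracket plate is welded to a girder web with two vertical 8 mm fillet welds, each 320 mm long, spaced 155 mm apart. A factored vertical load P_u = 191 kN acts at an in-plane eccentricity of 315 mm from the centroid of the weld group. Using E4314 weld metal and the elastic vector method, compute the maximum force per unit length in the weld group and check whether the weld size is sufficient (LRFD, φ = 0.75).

E43XX → F_EXX = 430 MPa.
Total weld length L_w = 640 mm. Treat welds as unit-width lines.
Polar moment about centroid: J = 2[d³/12 + d(b/2)²] = 2[320³/12 + 320×77.5²] = 9305000 mm³.
Direct shear f_v = P/L_w = 191×10³ / 640 = 298.4 N/mm (vertical).
Torsion M = P·e = 191×10³ × 315 = 60165000 N·mm.
Critical point at (x, y) = (77.5, 160) from centroid. f_tx = M·y/J = 1035 N/mm; f_ty = M·x/J = 501.1 N/mm.
Resultant f_max = √[f_tx² + (f_v + f_ty)²] = √[1035² + (298.4 + 501.1)²] = 1307 N/mm.
Capacity per unit length: φr_n = 0.75 × 0.6 × 430 × (0.707 × 8) = 1094 N/mm.
1307 > 1094 → NOT adequate.

f_max ≈ 1310 N/mm; NOT adequate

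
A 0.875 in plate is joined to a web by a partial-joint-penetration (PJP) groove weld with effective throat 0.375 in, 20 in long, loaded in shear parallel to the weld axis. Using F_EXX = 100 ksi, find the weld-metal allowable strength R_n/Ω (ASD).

R_n/Ω ≈ 225 kip

Effective throat (given) t_e = 0.375 in.
A_we = 0.375 × 20 = 7.5 in².
F_nw = 0.6 F_EXX = 60 ksi.
R_n/Ω = (60 × 7.5) / 2.0 = 225 kip.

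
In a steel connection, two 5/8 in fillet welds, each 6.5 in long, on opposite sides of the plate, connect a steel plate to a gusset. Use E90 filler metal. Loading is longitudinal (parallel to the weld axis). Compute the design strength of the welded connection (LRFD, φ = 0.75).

E90XX → F_EXX = 90 ksi.
Effective throat t_e = 0.707 × 0.625 = 0.4419 in.
Total length L = 13 in; A_we = 0.4419 × 13 = 5.744 in².
F_nw = 0.6 F_EXX = 0.6 × 90 = 54 ksi.
φR_n = 0.75 × 54 × 5.744 = 232.6 kips.

φR_n ≈ 233 kips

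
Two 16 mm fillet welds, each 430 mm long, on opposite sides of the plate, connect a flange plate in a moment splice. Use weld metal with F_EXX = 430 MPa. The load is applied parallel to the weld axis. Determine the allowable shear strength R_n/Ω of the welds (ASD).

Effective throat t_e = 0.707 × 16 = 11.31 mm.
Total length L = 860 mm; A_we = 11.31 × 860 = 9728 mm².
F_nw = 0.6 F_EXX = 0.6 × 430 = 258 MPa.
R_n = 258 × 9728 × 10⁻³ = 2510 kN; R_n/Ω = 2510/2.0 = 1255 kN.

R_n/Ω ≈ 1250 kN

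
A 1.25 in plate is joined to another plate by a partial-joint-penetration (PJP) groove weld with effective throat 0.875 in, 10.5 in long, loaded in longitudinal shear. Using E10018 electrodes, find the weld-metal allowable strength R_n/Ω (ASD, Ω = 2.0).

E100XX → F_EXX = 100 ksi.
Effective throat (given) t_e = 0.875 in.
A_we = 0.875 × 10.5 = 9.188 in².
F_nw = 0.6 F_EXX = 60 ksi.
R_n/Ω = (60 × 9.188) / 2.0 = 275.6 kips.

R_n/Ω ≈ 276 kips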